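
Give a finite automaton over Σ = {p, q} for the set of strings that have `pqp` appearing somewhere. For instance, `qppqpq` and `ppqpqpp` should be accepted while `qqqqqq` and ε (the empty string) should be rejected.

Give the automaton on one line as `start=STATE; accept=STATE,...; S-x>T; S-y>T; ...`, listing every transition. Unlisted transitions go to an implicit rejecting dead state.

start=s0; accept=s3; s0-p>s1; s0-q>s0; s1-p>s1; s1-q>s2; s2-p>s3; s2-q>s0; s3-p>s3; s3-q>s3

Track how much of `pqp` has been matched so far: state s0 is no progress, s3 is the absorbing accept state reached once `pqp` has occurred. Intermediate states record partial matches; on a mismatch, fall back to the longest reusable overlap.
With 4 states:
        p   q  
>  s0   s1  s0 
   s1   s1  s2 
   s2   s3  s0 
 * s3   s3  s3 
(> = start, * = accepting)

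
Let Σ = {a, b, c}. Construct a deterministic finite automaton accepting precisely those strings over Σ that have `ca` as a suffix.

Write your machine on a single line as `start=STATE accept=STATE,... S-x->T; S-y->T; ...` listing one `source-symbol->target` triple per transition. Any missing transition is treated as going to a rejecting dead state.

start=S0; accept=S2; S0-a->S0; S0-b->S0; S0-c->S1; S1-a->S2; S1-b->S0; S1-c->S1; S2-a->S0; S2-b->S0; S2-c->S1

Let each state record the length of the longest suffix of the input read so far that is also a prefix of `ca`. S1 means the last symbol is `c`; S2 means the last 2 symbols are `ca`. Accept only at S2, where the string currently ends in `ca`.
3 states suffice.
        a   b   c  
>  S0   S0  S0  S1 
   S1   S2  S0  S1 
 * S2   S0  S0  S1 
(> = start, * = accepting)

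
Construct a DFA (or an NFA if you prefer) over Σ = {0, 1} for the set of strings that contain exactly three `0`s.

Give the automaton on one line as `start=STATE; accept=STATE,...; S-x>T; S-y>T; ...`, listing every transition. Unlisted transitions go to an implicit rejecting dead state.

Count `0`s, saturating at 4: states q0 through q3 mean 0 through 3 `0`s seen; q4 means more than 3. Each `0` increments (capped at q4); other symbols loop. Accept from {q3}.
A 5-state machine:
        0   1  
>  q0   q1  q0 
   q1   q2  q1 
   q2   q3  q2 
 * q3   q4  q3 
   q4   q4  q4 
(> = start, * = accepting)

start=q0; accept=q3; q0-0>q1; q0-1>q0; q1-0>q2; q1-1>q1; q2-0>q3; q2-1>q2; q3-0>q4; q3-1>q3; q4-0>q4; q4-1>q4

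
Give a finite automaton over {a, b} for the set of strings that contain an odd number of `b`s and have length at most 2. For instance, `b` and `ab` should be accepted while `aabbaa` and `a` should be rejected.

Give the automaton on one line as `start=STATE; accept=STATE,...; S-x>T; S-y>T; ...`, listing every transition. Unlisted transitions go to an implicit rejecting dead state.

Build one automaton per condition and run them in lockstep. One (2 states) tracks the count of `b`s modulo 2; the other (4 states) tracks the input length, saturating at 3. Each combined state is a pair, one component from each; accept when both components accept.
A 7-state machine:
        a   b  
>  q0   q1  q2 
   q1   q3  q4 
 * q2   q4  q3 
   q3   q5  q6 
 * q4   q6  q5 
   q5   q5  q6 
   q6   q6  q5 
(> = start, * = accepting)

start=q0; accept=q2,q4; q0-a>q1; q0-b>q2; q1-a>q3; q1-b>q4; q2-a>q4; q2-b>q3; q3-a>q5; q3-b>q6; q4-a>q6; q4-b>q5; q5-a>q5; q5-b>q6; q6-a>q6; q6-b>q5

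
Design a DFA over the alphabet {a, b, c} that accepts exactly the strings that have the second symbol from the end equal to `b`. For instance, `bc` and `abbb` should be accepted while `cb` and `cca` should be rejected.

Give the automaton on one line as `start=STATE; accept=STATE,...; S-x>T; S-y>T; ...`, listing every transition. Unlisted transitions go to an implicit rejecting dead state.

start=q0; accept=q7,q8,q9; q0-a>q1; q0-b>q2; q0-c>q3; q1-a>q4; q1-b>q5; q1-c>q6; q2-a>q7; q2-b>q8; q2-c>q9; q3-a>q10; q3-b>q11; q3-c>q12; q4-a>q4; q4-b>q5; q4-c>q6; q5-a>q7; q5-b>q8; q5-c>q9; q6-a>q10; q6-b>q11; q6-c>q12; q7-a>q4; q7-b>q5; q7-c>q6; q8-a>q7; q8-b>q8; q8-c>q9; q9-a>q10; q9-b>q11; q9-c>q12; q10-a>q4; q10-b>q5; q10-c>q6; q11-a>q7; q11-b>q8; q11-c>q9; q12-a>q10; q12-b>q11; q12-c>q12

Because acceptance depends on a position counted from the end, the machine has to buffer the most recent 2 symbols. Make each state the string of the last up-to-2 symbols read; on input `x` shift the window left and append `x`. Accept when the buffered window has length 2 and begins with `b`.
A 13-state machine:
          a    b    c  
>  q0     q1   q2   q3 
   q1     q4   q5   q6 
   q2     q7   q8   q9 
   q3    q10  q11  q12 
   q4     q4   q5   q6 
   q5     q7   q8   q9 
   q6    q10  q11  q12 
 * q7     q4   q5   q6 
 * q8     q7   q8   q9 
 * q9    q10  q11  q12 
   q10    q4   q5   q6 
   q11    q7   q8   q9 
   q12   q10  q11  q12 
(> = start, * = accepting)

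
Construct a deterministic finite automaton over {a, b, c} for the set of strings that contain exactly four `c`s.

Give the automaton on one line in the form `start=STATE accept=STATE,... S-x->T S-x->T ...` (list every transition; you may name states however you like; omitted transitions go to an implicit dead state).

Count `c`s, saturating at 5: states s0 through s4 mean 0 through 4 `c`s seen; s5 means more than 4. Each `c` increments (capped at s5); other symbols loop. Accept from {s4}.
6 states suffice.
        a   b   c  
>  s0   s0  s0  s1 
   s1   s1  s1  s2 
   s2   s2  s2  s3 
   s3   s3  s3  s4 
 * s4   s4  s4  s5 
   s5   s5  s5  s5 
(> = start, * = accepting)

start=s0 accept=s4 s0-a->s0 s0-b->s0 s0-c->s1 s1-a->s1 s1-b->s1 s1-c->s2 s2-a->s2 s2-b->s2 s2-c->s3 s3-a->s3 s3-b->s3 s3-c->s4 s4-a->s4 s4-b->s4 s4-c->s5 s5-a->s5 s5-b->s5 s5-c->s5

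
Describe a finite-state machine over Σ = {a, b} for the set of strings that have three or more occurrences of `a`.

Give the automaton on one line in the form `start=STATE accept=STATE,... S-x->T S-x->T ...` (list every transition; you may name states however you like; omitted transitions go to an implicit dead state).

start=q0 accept=q3,q4 q0-a->q1 q0-b->q0 q1-a->q2 q1-b->q1 q2-a->q3 q2-b->q2 q3-a->q4 q3-b->q3 q4-a->q4 q4-b->q4

Count `a`s, saturating at 4: states q0 through q3 mean 0 through 3 `a`s seen; q4 means more than 3. Each `a` increments (capped at q4); other symbols loop. Accept from {q3, q4}.
5 states suffice.
        a   b  
>  q0   q1  q0 
   q1   q2  q1 
   q2   q3  q2 
 * q3   q4  q3 
 * q4   q4  q4 
(> = start, * = accepting)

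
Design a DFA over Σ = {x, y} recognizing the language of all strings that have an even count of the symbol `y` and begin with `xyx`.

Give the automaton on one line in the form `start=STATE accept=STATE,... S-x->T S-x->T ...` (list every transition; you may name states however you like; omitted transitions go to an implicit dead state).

start=A accept=F A-x->B A-y->C B-x->C B-y->D C-x->C C-y->C D-x->E D-y->C E-x->E E-y->F F-x->F F-y->E

Run two small machines in parallel and take their product. The first has 2 states tracking the count of `y`s modulo 2; the second has 5 states tracking whether the input so far still matches the prefix `xyx`. A product state is a pair (one from each), accepting exactly when both do. Equivalent product states are then merged.
       x  y 
>  A   B  C 
   B   C  D 
   C   C  C 
   D   E  C 
   E   E  F 
 * F   F  E 
(> = start, * = accepting)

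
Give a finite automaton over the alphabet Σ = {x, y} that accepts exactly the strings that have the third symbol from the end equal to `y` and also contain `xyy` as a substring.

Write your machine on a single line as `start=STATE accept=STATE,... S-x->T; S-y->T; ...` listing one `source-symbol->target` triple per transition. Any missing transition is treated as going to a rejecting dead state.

Run two small machines in parallel and take their product. One (15 states) tracks the last 3 symbols read; the other (4 states) tracks whether and how much of `xyy` has been seen. Each combined state is a pair, one component from each; accept when both components accept. Equivalent product states are then merged.
       x  y 
>  A   B  A 
   B   B  C 
   C   B  D 
   D   E  F 
 * E   G  H 
 * F   E  F 
 * G   I  J 
 * H   K  D 
   I   I  J 
   J   K  D 
   K   G  H 
(> = start, * = accepting)

start=A; accept=E,F,G,H; A-x->B; A-y->A; B-x->B; B-y->C; C-x->B; C-y->D; D-x->E; D-y->F; E-x->G; E-y->H; F-x->E; F-y->F; G-x->I; G-y->J; H-x->K; H-y->D; I-x->I; I-y->J; J-x->K; J-y->D; K-x->G; K-y->H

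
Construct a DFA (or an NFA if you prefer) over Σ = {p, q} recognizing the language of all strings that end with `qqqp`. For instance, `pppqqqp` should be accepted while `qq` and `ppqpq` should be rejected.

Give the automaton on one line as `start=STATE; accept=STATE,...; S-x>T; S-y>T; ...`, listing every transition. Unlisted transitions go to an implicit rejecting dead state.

Let each state record the length of the longest suffix of the input read so far that is also a prefix of `qqqp`. S1 means the last symbol is `q`; S2 means the last 2 symbols are `qq`; S3 means the last 3 symbols are `qqq`; S4 means the last 4 symbols are `qqqp`. Accept only at S4, where the string currently ends in `qqqp`.
5 states suffice.
        p   q  
>  S0   S0  S1 
   S1   S0  S2 
   S2   S0  S3 
   S3   S4  S3 
 * S4   S0  S1 
(> = start, * = accepting)

start=S0; accept=S4; S0-p>S0; S0-q>S1; S1-p>S0; S1-q>S2; S2-p>S0; S2-q>S3; S3-p>S4; S3-q>S3; S4-p>S0; S4-q>S1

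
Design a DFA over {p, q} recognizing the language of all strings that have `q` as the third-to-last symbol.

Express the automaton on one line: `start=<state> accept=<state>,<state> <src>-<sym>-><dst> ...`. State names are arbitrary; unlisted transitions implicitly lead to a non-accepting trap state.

A DFA must remember the last 3 symbols (since which symbol is third-to-last isn't known until the input ends). Use one state per possible window of the last ≤3 symbols; accept from those whose window starts with `q`.
       p  q 
>  A   B  C 
   B   D  E 
   C   F  G 
   D   H  I 
   E   J  K 
   F   L  M 
   G   N  O 
   H   H  I 
   I   J  K 
   J   L  M 
   K   N  O 
 * L   H  I 
 * M   J  K 
 * N   L  M 
 * O   N  O 
(> = start, * = accepting)

start=A accept=L,M,N,O A-p->B A-q->C B-p->D B-q->E C-p->F C-q->G D-p->H D-q->I E-p->J E-q->K F-p->L F-q->M G-p->N G-q->O H-p->H H-q->I I-p->J I-q->K J-p->L J-q->M K-p->N K-q->O L-p->H L-q->I M-p->J M-q->K N-p->L N-q->M O-p->N O-q->O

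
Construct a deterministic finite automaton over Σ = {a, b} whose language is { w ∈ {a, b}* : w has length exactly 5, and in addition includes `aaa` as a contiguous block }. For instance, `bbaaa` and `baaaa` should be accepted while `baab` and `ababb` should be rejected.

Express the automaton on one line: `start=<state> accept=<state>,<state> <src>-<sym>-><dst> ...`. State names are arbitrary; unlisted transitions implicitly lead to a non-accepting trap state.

Handle the two conditions separately and then intersect. The first has 7 states tracking the input length, saturating at 6; the second has 4 states tracking whether and how much of `aaa` has been seen. A product state is a pair (one from each), accepting exactly when both do. Minimizing collapses redundant product states.
A 13-state machine:
          a    b  
>  q0     q1   q2 
   q1     q3   q4 
   q2     q5   q4 
   q3     q6   q7 
   q4     q8   q7 
   q5     q9   q7 
   q6    q10  q10 
   q7     q7   q7 
   q8    q11   q7 
   q9    q10   q7 
   q10   q12  q12 
   q11   q12   q7 
 * q12    q7   q7 
(> = start, * = accepting)

start=q0 accept=q12 q0-a->q1 q0-b->q2 q1-a->q3 q1-b->q4 q2-a->q5 q2-b->q4 q3-a->q6 q3-b->q7 q4-a->q8 q4-b->q7 q5-a->q9 q5-b->q7 q6-a->q10 q6-b->q10 q7-a->q7 q7-b->q7 q8-a->q11 q8-b->q7 q9-a->q10 q9-b->q7 q10-a->q12 q10-b->q12 q11-a->q12 q11-b->q7 q12-a->q7 q12-b->q7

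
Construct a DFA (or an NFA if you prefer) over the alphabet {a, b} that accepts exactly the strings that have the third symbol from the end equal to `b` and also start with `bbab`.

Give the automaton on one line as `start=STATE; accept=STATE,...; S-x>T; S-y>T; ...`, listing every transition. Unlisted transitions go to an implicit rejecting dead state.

Run two small machines in parallel and take their product. One (15 states) tracks the last 3 symbols read; the other (6 states) tracks whether the input so far still matches the prefix `bbab`. Each combined state is a pair, one component from each; accept when both components accept. Minimizing collapses redundant product states.
A 13-state machine:
          a    b  
>  q0     q1   q2 
   q1     q1   q1 
   q2     q1   q3 
   q3     q4   q1 
   q4     q1   q5 
 * q5     q6   q7 
   q6     q8   q5 
   q7     q9  q10 
 * q8    q11  q12 
 * q9     q8   q5 
 * q10    q9  q10 
   q11   q11  q12 
   q12    q6   q7 
(> = start, * = accepting)

start=q0; accept=q5,q8,q9,q10; q0-a>q1; q0-b>q2; q1-a>q1; q1-b>q1; q2-a>q1; q2-b>q3; q3-a>q4; q3-b>q1; q4-a>q1; q4-b>q5; q5-a>q6; q5-b>q7; q6-a>q8; q6-b>q5; q7-a>q9; q7-b>q10; q8-a>q11; q8-b>q12; q9-a>q8; q9-b>q5; q10-a>q9; q10-b>q10; q11-a>q11; q11-b>q12; q12-a>q6; q12-b>q7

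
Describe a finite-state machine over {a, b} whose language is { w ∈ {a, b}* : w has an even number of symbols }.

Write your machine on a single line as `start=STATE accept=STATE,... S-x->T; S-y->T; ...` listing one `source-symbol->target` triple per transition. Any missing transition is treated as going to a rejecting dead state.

start=s0; accept=s0; s0-a->s1; s0-b->s1; s1-a->s0; s1-b->s0

Only the length mod 2 matters, so use a 2-cycle: from any state, every input symbol moves to the next state, wrapping s1 back to s0. Mark s0 accepting.
        a   b  
>* s0   s1  s1 
   s1   s0  s0 
(> = start, * = accepting)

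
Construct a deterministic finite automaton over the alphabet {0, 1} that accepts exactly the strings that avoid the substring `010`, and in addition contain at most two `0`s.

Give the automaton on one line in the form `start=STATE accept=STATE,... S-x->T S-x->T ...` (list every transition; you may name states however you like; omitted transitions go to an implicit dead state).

Run two small machines in parallel and take their product. The first has 4 states tracking partial matches of the forbidden pattern `010`; the second has 4 states tracking the count of `0`s, saturating at 3. A product state is a pair (one from each), accepting exactly when both do.
       0  1 
>* A   B  A 
 * B   C  D 
 * C   E  F 
 * D   G  H 
   E   E  I 
 * F   J  K 
   G   J  G 
 * H   C  H 
   I   J  L 
   J   J  J 
 * K   E  K 
   L   E  L 
(> = start, * = accepting)

start=A accept=A,B,C,D,F,H,K A-0->B A-1->A B-0->C B-1->D C-0->E C-1->F D-0->G D-1->H E-0->E E-1->I F-0->J F-1->K G-0->J G-1->G H-0->C H-1->H I-0->J I-1->L J-0->J J-1->J K-0->E K-1->K L-0->E L-1->L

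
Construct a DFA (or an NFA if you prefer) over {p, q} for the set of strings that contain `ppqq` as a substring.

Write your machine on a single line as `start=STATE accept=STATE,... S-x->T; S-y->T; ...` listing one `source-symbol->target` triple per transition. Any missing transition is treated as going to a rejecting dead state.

States S0..S3 record the length of the longest prefix of `ppqq` that matches the current input suffix. Reaching S4 means `ppqq` has been seen, and we stay there forever. Accept from S4.
5 states suffice.
        p   q  
>  S0   S1  S0 
   S1   S2  S0 
   S2   S2  S3 
   S3   S1  S4 
 * S4   S4  S4 
(> = start, * = accepting)

start=S0; accept=S4; S0-p->S1; S0-q->S0; S1-p->S2; S1-q->S0; S2-p->S2; S2-q->S3; S3-p->S1; S3-q->S4; S4-p->S4; S4-q->S4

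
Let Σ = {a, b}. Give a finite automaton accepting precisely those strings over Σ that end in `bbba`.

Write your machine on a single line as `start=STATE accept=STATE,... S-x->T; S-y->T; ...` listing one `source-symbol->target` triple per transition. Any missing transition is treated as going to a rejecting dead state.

Remember how much of `bbba` the current input suffix matches. State s0 means no match yet; s1 means the last symbol is `b`; s2 means the last 2 symbols are `bb`; s3 means the last 3 symbols are `bbb`; s4 means the last 4 symbols are `bbba`. Only s4 accepts. On a mismatch, fall back to the longest proper suffix that is still a prefix of `bbba`.
A 5-state machine:
        a   b  
>  s0   s0  s1 
   s1   s0  s2 
   s2   s0  s3 
   s3   s4  s3 
 * s4   s0  s1 
(> = start, * = accepting)

start=s0; accept=s4; s0-a->s0; s0-b->s1; s1-a->s0; s1-b->s2; s2-a->s0; s2-b->s3; s3-a->s4; s3-b->s3; s4-a->s0; s4-b->s1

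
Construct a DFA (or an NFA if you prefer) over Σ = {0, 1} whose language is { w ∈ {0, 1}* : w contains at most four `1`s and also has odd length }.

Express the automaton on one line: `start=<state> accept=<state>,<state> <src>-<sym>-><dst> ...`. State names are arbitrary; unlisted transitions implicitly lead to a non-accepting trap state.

Handle the two conditions separately and then intersect. One (6 states) tracks the count of `1`s, saturating at 5; the other (2 states) tracks the input length modulo 2. Each combined state is a pair, one component from each; accept when both components accept.
12 states suffice.
          0    1  
>  s0     s1   s2 
 * s1     s0   s3 
 * s2     s3   s4 
   s3     s2   s5 
   s4     s5   s6 
 * s5     s4   s7 
 * s6     s7   s8 
   s7     s6   s9 
   s8     s9  s10 
 * s9     s8  s11 
   s10   s11  s11 
   s11   s10  s10 
(> = start, * = accepting)

start=s0 accept=s1,s2,s5,s6,s9 s0-0->s1 s0-1->s2 s1-0->s0 s1-1->s3 s2-0->s3 s2-1->s4 s3-0->s2 s3-1->s5 s4-0->s5 s4-1->s6 s5-0->s4 s5-1->s7 s6-0->s7 s6-1->s8 s7-0->s6 s7-1->s9 s8-0->s9 s8-1->s10 s9-0->s8 s9-1->s11 s10-0->s11 s10-1->s11 s11-0->s10 s11-1->s10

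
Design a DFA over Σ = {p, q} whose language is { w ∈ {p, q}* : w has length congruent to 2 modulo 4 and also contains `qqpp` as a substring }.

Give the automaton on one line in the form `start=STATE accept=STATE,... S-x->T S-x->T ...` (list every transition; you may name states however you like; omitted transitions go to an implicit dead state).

start=s0 accept=s18 s0-p->s1 s0-q->s2 s1-p->s3 s1-q->s4 s2-p->s3 s2-q->s5 s3-p->s6 s3-q->s7 s4-p->s6 s4-q->s8 s5-p->s9 s5-q->s8 s6-p->s0 s6-q->s10 s7-p->s0 s7-q->s11 s8-p->s12 s8-q->s11 s9-p->s13 s9-q->s10 s10-p->s1 s10-q->s14 s11-p->s15 s11-q->s14 s12-p->s16 s12-q->s2 s13-p->s16 s13-q->s16 s14-p->s17 s14-q->s5 s15-p->s18 s15-q->s4 s16-p->s18 s16-q->s18 s17-p->s19 s17-q->s7 s18-p->s19 s18-q->s19 s19-p->s13 s19-q->s13

Handle the two conditions separately and then intersect. One (4 states) tracks the input length modulo 4; the other (5 states) tracks whether and how much of `qqpp` has been seen. Each combined state is a pair, one component from each; accept when both components accept.
20 states suffice.
          p    q  
>  s0     s1   s2 
   s1     s3   s4 
   s2     s3   s5 
   s3     s6   s7 
   s4     s6   s8 
   s5     s9   s8 
   s6     s0  s10 
   s7     s0  s11 
   s8    s12  s11 
   s9    s13  s10 
   s10    s1  s14 
   s11   s15  s14 
   s12   s16   s2 
   s13   s16  s16 
   s14   s17   s5 
   s15   s18   s4 
   s16   s18  s18 
   s17   s19   s7 
 * s18   s19  s19 
   s19   s13  s13 
(> = start, * = accepting)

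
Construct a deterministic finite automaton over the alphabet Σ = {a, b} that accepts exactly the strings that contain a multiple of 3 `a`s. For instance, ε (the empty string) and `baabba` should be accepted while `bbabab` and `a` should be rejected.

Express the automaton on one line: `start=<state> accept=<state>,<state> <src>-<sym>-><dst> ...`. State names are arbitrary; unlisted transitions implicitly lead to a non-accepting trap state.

start=q0 accept=q0 q0-a->q1 q0-b->q0 q1-a->q2 q1-b->q1 q2-a->q0 q2-b->q2

The only thing that matters is how many `a`s have appeared, reduced mod 3. Use one state per residue: q0 for 0, …, q2 for 2. Reading `a` moves to the next residue; anything else stays put. q0 is accepting.
A 3-state machine:
        a   b  
>* q0   q1  q0 
   q1   q2  q1 
   q2   q0  q2 
(> = start, * = accepting)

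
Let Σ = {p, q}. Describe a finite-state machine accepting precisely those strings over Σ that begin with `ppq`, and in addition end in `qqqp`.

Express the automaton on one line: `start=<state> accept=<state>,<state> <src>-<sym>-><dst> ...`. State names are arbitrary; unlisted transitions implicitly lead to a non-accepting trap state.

Run two small machines in parallel and take their product. One (5 states) tracks whether the input so far still matches the prefix `ppq`; the other (5 states) tracks how much of the suffix `qqqp` has currently been matched. Each combined state is a pair, one component from each; accept when both components accept.
13 states suffice.
          p    q  
>  S0     S1   S2 
   S1     S3   S2 
   S2     S4   S5 
   S3     S4   S6 
   S4     S4   S2 
   S5     S4   S7 
   S6     S8   S9 
   S7    S10   S7 
   S8     S8   S6 
   S9     S8  S11 
   S10    S4   S2 
   S11   S12  S11 
 * S12    S8   S6 
(> = start, * = accepting)

start=S0 accept=S12 S0-p->S1 S0-q->S2 S1-p->S3 S1-q->S2 S2-p->S4 S2-q->S5 S3-p->S4 S3-q->S6 S4-p->S4 S4-q->S2 S5-p->S4 S5-q->S7 S6-p->S8 S6-q->S9 S7-p->S10 S7-q->S7 S8-p->S8 S8-q->S6 S9-p->S8 S9-q->S11 S10-p->S4 S10-q->S2 S11-p->S12 S11-q->S11 S12-p->S8 S12-q->S6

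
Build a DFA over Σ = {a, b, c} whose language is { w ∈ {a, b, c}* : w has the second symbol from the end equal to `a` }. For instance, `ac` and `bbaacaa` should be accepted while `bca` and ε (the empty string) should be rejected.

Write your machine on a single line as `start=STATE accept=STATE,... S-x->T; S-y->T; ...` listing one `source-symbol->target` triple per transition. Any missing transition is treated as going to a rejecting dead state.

A DFA must remember the last 2 symbols (since which symbol is second-to-last isn't known until the input ends). Use one state per possible window of the last ≤2 symbols; accept from those whose window starts with `a`.
13 states suffice.
          a    b    c  
>  s0     s1   s2   s3 
   s1     s4   s5   s6 
   s2     s7   s8   s9 
   s3    s10  s11  s12 
 * s4     s4   s5   s6 
 * s5     s7   s8   s9 
 * s6    s10  s11  s12 
   s7     s4   s5   s6 
   s8     s7   s8   s9 
   s9    s10  s11  s12 
   s10    s4   s5   s6 
   s11    s7   s8   s9 
   s12   s10  s11  s12 
(> = start, * = accepting)

start=s0; accept=s4,s5,s6; s0-a->s1; s0-b->s2; s0-c->s3; s1-a->s4; s1-b->s5; s1-c->s6; s2-a->s7; s2-b->s8; s2-c->s9; s3-a->s10; s3-b->s11; s3-c->s12; s4-a->s4; s4-b->s5; s4-c->s6; s5-a->s7; s5-b->s8; s5-c->s9; s6-a->s10; s6-b->s11; s6-c->s12; s7-a->s4; s7-b->s5; s7-c->s6; s8-a->s7; s8-b->s8; s8-c->s9; s9-a->s10; s9-b->s11; s9-c->s12; s10-a->s4; s10-b->s5; s10-c->s6; s11-a->s7; s11-b->s8; s11-c->s9; s12-a->s10; s12-b->s11; s12-c->s12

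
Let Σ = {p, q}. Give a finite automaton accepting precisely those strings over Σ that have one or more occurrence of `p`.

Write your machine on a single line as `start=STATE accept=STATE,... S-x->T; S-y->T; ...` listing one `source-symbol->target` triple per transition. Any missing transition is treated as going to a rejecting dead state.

Only the number of `p`s matters, and only up to 2. Make a chain S0 → S1 → S2 advanced by each `p` (with S2 absorbing); every other symbol self-loops. The accepting set is {S1, S2}.
3 states suffice.
        p   q  
>  S0   S1  S0 
 * S1   S2  S1 
 * S2   S2  S2 
(> = start, * = accepting)

start=S0; accept=S1,S2; S0-p->S1; S0-q->S0; S1-p->S2; S1-q->S1; S2-p->S2; S2-q->S2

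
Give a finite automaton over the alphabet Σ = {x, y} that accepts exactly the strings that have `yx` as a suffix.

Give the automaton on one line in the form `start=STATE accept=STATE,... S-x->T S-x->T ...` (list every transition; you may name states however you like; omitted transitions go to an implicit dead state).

start=s0 accept=s2 s0-x->s0 s0-y->s1 s1-x->s2 s1-y->s1 s2-x->s0 s2-y->s1

Let each state record the length of the longest suffix of the input read so far that is also a prefix of `yx`. s1 means the last symbol is `y`; s2 means the last 2 symbols are `yx`. Accept only at s2, where the string currently ends in `yx`.
        x   y  
>  s0   s0  s1 
   s1   s2  s1 
 * s2   s0  s1 
(> = start, * = accepting)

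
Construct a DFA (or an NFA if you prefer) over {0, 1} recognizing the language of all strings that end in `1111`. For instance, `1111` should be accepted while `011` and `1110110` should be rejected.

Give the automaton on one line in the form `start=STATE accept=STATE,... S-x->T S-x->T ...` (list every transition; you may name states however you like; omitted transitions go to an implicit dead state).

Remember how much of `1111` the current input suffix matches. State q0 means no match yet; q1 means the last symbol is `1`; q2 means the last 2 symbols are `11`; q3 means the last 3 symbols are `111`; q4 means the last 4 symbols are `1111`. Only q4 accepts. On a mismatch, fall back to the longest proper suffix that is still a prefix of `1111`.
With 5 states:
        0   1  
>  q0   q0  q1 
   q1   q0  q2 
   q2   q0  q3 
   q3   q0  q4 
 * q4   q0  q4 
(> = start, * = accepting)

start=q0 accept=q4 q0-0->q0 q0-1->q1 q1-0->q0 q1-1->q2 q2-0->q0 q2-1->q3 q3-0->q0 q3-1->q4 q4-0->q0 q4-1->q4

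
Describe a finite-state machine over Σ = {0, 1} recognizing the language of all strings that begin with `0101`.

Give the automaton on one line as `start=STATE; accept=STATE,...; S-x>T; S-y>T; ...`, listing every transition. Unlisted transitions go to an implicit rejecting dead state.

start=q0; accept=q4; q0-0>q1; q0-1>q5; q1-0>q5; q1-1>q2; q2-0>q3; q2-1>q5; q3-0>q5; q3-1>q4; q4-0>q4; q4-1>q4; q5-0>q5; q5-1>q5

Check the first 4 symbols one by one: q0 through q3 record how many have matched `0101` so far; any wrong symbol goes to the dead state q5. After all 4 match we enter the accepting sink q4.
6 states suffice.
        0   1  
>  q0   q1  q5 
   q1   q5  q2 
   q2   q3  q5 
   q3   q5  q4 
 * q4   q4  q4 
   q5   q5  q5 
(> = start, * = accepting)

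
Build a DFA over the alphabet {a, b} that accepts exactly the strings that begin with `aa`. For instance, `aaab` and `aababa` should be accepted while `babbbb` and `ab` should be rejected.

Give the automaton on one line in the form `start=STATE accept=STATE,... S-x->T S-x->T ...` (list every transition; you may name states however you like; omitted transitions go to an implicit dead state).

start=s0 accept=s2 s0-a->s1 s0-b->s3 s1-a->s2 s1-b->s3 s2-a->s2 s2-b->s2 s3-a->s3 s3-b->s3

Check the first 2 symbols one by one: s0 through s1 record how many have matched `aa` so far; any wrong symbol goes to the dead state s3. After all 2 match we enter the accepting sink s2.
A 4-state machine:
        a   b  
>  s0   s1  s3 
   s1   s2  s3 
 * s2   s2  s2 
   s3   s3  s3 
(> = start, * = accepting)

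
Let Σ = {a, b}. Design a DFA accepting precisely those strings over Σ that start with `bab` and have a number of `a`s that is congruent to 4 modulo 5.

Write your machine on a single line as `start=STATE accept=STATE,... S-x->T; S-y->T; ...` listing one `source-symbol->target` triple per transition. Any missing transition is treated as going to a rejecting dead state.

start=s0; accept=s11; s0-a->s1; s0-b->s2; s1-a->s3; s1-b->s1; s2-a->s4; s2-b->s5; s3-a->s6; s3-b->s3; s4-a->s3; s4-b->s7; s5-a->s1; s5-b->s5; s6-a->s8; s6-b->s6; s7-a->s9; s7-b->s7; s8-a->s5; s8-b->s8; s9-a->s10; s9-b->s9; s10-a->s11; s10-b->s10; s11-a->s12; s11-b->s11; s12-a->s7; s12-b->s12

Handle the two conditions separately and then intersect. One (5 states) tracks whether the input so far still matches the prefix `bab`; the other (5 states) tracks the count of `a`s modulo 5. Each combined state is a pair, one component from each; accept when both components accept.
13 states suffice.
          a    b  
>  s0     s1   s2 
   s1     s3   s1 
   s2     s4   s5 
   s3     s6   s3 
   s4     s3   s7 
   s5     s1   s5 
   s6     s8   s6 
   s7     s9   s7 
   s8     s5   s8 
   s9    s10   s9 
   s10   s11  s10 
 * s11   s12  s11 
   s12    s7  s12 
(> = start, * = accepting)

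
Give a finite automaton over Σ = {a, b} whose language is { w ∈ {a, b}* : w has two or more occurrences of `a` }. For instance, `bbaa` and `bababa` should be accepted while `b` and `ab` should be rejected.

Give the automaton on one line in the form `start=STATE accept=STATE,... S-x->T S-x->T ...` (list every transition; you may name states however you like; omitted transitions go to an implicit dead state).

start=q0 accept=q2,q3 q0-a->q1 q0-b->q0 q1-a->q2 q1-b->q1 q2-a->q3 q2-b->q2 q3-a->q3 q3-b->q3

Only the number of `a`s matters, and only up to 3. Make a chain q0 → q1 → q2 → q3 advanced by each `a` (with q3 absorbing); every other symbol self-loops. The accepting set is {q2, q3}.
        a   b  
>  q0   q1  q0 
   q1   q2  q1 
 * q2   q3  q2 
 * q3   q3  q3 
(> = start, * = accepting)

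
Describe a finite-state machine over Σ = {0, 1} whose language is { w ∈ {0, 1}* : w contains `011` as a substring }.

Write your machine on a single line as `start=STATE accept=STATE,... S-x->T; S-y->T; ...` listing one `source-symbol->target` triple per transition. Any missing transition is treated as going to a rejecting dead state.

start=q0; accept=q3; q0-0->q1; q0-1->q0; q1-0->q1; q1-1->q2; q2-0->q1; q2-1->q3; q3-0->q3; q3-1->q3

States q0..q2 record the length of the longest prefix of `011` that matches the current input suffix. Reaching q3 means `011` has been seen, and we stay there forever. Accept from q3.
A 4-state machine:
        0   1  
>  q0   q1  q0 
   q1   q1  q2 
   q2   q1  q3 
 * q3   q3  q3 
(> = start, * = accepting)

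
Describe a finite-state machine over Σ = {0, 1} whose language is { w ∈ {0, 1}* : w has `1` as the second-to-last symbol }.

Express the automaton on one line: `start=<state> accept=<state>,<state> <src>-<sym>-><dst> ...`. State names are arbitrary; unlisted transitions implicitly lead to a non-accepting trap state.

A DFA must remember the last 2 symbols (since which symbol is second-to-last isn't known until the input ends). Use one state per possible window of the last ≤2 symbols; accept from those whose window starts with `1`.
With 7 states:
        0   1  
>  q0   q1  q2 
   q1   q3  q4 
   q2   q5  q6 
   q3   q3  q4 
   q4   q5  q6 
 * q5   q3  q4 
 * q6   q5  q6 
(> = start, * = accepting)

start=q0 accept=q5,q6 q0-0->q1 q0-1->q2 q1-0->q3 q1-1->q4 q2-0->q5 q2-1->q6 q3-0->q3 q3-1->q4 q4-0->q5 q4-1->q6 q5-0->q3 q5-1->q4 q6-0->q5 q6-1->q6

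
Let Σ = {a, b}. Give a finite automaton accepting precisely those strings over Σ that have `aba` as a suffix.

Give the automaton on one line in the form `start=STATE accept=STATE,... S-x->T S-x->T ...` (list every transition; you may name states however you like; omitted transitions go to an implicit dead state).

start=S0 accept=S3 S0-a->S1 S0-b->S0 S1-a->S1 S1-b->S2 S2-a->S3 S2-b->S0 S3-a->S1 S3-b->S2

Let each state record the length of the longest suffix of the input read so far that is also a prefix of `aba`. S1 means the last symbol is `a`; S2 means the last 2 symbols are `ab`; S3 means the last 3 symbols are `aba`. Accept only at S3, where the string currently ends in `aba`.
With 4 states:
        a   b  
>  S0   S1  S0 
   S1   S1  S2 
   S2   S3  S0 
 * S3   S1  S2 
(> = start, * = accepting)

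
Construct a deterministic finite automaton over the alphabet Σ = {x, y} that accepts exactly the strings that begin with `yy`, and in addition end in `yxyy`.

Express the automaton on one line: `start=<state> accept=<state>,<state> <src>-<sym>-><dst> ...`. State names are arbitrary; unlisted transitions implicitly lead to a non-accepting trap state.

Build one automaton per condition and run them in lockstep. The first has 4 states tracking whether the input so far still matches the prefix `yy`; the second has 5 states tracking how much of the suffix `yxyy` has currently been matched. A product state is a pair (one from each), accepting exactly when both do. Equivalent product states are then merged.
An 8-state machine:
        x   y  
>  S0   S1  S2 
   S1   S1  S1 
   S2   S1  S3 
   S3   S4  S3 
   S4   S5  S6 
   S5   S5  S3 
   S6   S4  S7 
 * S7   S4  S3 
(> = start, * = accepting)

start=S0 accept=S7 S0-x->S1 S0-y->S2 S1-x->S1 S1-y->S1 S2-x->S1 S2-y->S3 S3-x->S4 S3-y->S3 S4-x->S5 S4-y->S6 S5-x->S5 S5-y->S3 S6-x->S4 S6-y->S7 S7-x->S4 S7-y->S3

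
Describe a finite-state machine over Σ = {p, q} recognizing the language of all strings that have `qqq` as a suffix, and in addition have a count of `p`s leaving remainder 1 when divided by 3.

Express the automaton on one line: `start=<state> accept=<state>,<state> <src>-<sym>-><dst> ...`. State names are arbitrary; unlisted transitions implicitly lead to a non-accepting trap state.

Build one automaton per condition and run them in lockstep. The first has 4 states tracking how much of the suffix `qqq` has currently been matched; the second has 3 states tracking the count of `p`s modulo 3. A product state is a pair (one from each), accepting exactly when both do. After merging equivalent states the machine shrinks.
       p  q 
>  A   B  A 
   B   C  D 
   C   A  C 
   D   C  E 
   E   C  F 
 * F   C  F 
(> = start, * = accepting)

start=A accept=F A-p->B A-q->A B-p->C B-q->D C-p->A C-q->C D-p->C D-q->E E-p->C E-q->F F-p->C F-q->F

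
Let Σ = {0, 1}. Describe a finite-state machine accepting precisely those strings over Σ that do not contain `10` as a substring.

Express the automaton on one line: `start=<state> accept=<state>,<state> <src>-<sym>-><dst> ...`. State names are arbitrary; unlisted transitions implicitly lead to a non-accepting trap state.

start=S0 accept=S0,S1 S0-0->S0 S0-1->S1 S1-0->S2 S1-1->S1 S2-0->S2 S2-1->S2

This is the complement of 'contains `10`'. Use the same substring-matching states — S0 through S2 holding how much of `10` has just been matched — but flip the accepting set: everything except the trap S2 accepts.
A 3-state machine:
        0   1  
>* S0   S0  S1 
 * S1   S2  S1 
   S2   S2  S2 
(> = start, * = accepting)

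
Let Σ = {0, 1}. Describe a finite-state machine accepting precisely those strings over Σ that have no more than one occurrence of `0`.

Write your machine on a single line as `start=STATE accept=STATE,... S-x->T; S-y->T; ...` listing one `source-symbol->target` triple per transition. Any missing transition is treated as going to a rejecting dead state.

Count `0`s, saturating at 2: state A means no `0` yet, B means one `0` seen, C means more than one. Each `0` increments (capped at C); other symbols loop. Accept from {A, B}.
With 3 states:
       0  1 
>* A   B  A 
 * B   C  B 
   C   C  C 
(> = start, * = accepting)

start=A; accept=A,B; A-0->B; A-1->A; B-0->C; B-1->B; C-0->C; C-1->C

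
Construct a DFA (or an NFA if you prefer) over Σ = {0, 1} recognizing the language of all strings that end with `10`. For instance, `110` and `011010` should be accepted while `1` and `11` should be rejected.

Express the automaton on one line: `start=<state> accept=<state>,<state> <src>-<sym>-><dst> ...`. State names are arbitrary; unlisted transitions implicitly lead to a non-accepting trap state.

start=s0 accept=s2 s0-0->s0 s0-1->s1 s1-0->s2 s1-1->s1 s2-0->s0 s2-1->s1

Remember how much of `10` the current input suffix matches. State s0 means no match yet; s1 means the last symbol is `1`; s2 means the last 2 symbols are `10`. Only s2 accepts. On a mismatch, fall back to the longest proper suffix that is still a prefix of `10`.
With 3 states:
        0   1  
>  s0   s0  s1 
   s1   s2  s1 
 * s2   s0  s1 
(> = start, * = accepting)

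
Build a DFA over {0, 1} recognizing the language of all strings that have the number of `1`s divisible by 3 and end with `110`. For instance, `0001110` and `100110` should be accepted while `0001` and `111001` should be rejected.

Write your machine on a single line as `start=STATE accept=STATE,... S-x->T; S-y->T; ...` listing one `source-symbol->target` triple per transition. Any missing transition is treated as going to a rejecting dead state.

Build one automaton per condition and run them in lockstep. One (3 states) tracks the count of `1`s modulo 3; the other (4 states) tracks how much of the suffix `110` has currently been matched. Each combined state is a pair, one component from each; accept when both components accept.
With 12 states:
       0  1 
>  A   A  B 
   B   C  D 
   C   C  E 
   D   F  G 
   E   H  G 
   F   H  I 
   G   J  K 
   H   H  I 
   I   A  K 
 * J   A  B 
   K   L  D 
   L   C  E 
(> = start, * = accepting)

start=A; accept=J; A-0->A; A-1->B; B-0->C; B-1->D; C-0->C; C-1->E; D-0->F; D-1->G; E-0->H; E-1->G; F-0->H; F-1->I; G-0->J; G-1->K; H-0->H; H-1->I; I-0->A; I-1->K; J-0->A; J-1->B; K-0->L; K-1->D; L-0->C; L-1->E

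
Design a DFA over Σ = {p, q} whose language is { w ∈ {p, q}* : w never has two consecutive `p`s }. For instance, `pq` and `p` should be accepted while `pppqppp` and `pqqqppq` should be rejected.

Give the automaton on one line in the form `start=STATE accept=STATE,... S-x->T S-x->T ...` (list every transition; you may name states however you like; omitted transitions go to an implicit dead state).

start=A accept=A,B A-p->B A-q->A B-p->C B-q->A C-p->C C-q->C

Track partial matches of the forbidden pattern `pp`. State C is a dead state reached once `pp` has occurred; every other state accepts. A means no part of `pp` is currently matched.
3 states suffice.
       p  q 
>* A   B  A 
 * B   C  A 
   C   C  C 
(> = start, * = accepting)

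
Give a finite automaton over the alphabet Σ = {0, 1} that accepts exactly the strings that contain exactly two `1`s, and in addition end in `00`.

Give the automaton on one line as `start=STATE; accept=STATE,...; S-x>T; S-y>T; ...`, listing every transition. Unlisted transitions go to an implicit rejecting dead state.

start=s0; accept=s9; s0-0>s1; s0-1>s2; s1-0>s3; s1-1>s2; s2-0>s4; s2-1>s5; s3-0>s3; s3-1>s2; s4-0>s6; s4-1>s5; s5-0>s7; s5-1>s8; s6-0>s6; s6-1>s5; s7-0>s9; s7-1>s8; s8-0>s10; s8-1>s8; s9-0>s9; s9-1>s8; s10-0>s11; s10-1>s8; s11-0>s11; s11-1>s8

Build one automaton per condition and run them in lockstep. One (4 states) tracks the count of `1`s, saturating at 3; the other (3 states) tracks how much of the suffix `00` has currently been matched. Each combined state is a pair, one component from each; accept when both components accept.
With 12 states:
          0    1  
>  s0     s1   s2 
   s1     s3   s2 
   s2     s4   s5 
   s3     s3   s2 
   s4     s6   s5 
   s5     s7   s8 
   s6     s6   s5 
   s7     s9   s8 
   s8    s10   s8 
 * s9     s9   s8 
   s10   s11   s8 
   s11   s11   s8 
(> = start, * = accepting)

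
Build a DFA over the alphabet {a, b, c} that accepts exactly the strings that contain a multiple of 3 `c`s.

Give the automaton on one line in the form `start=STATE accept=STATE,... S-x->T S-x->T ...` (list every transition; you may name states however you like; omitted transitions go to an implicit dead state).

start=q0 accept=q0 q0-a->q0 q0-b->q0 q0-c->q1 q1-a->q1 q1-b->q1 q1-c->q2 q2-a->q2 q2-b->q2 q2-c->q0

The only thing that matters is how many `c`s have appeared, reduced mod 3. Use one state per residue: q0 for 0, …, q2 for 2. Reading `c` moves to the next residue; anything else stays put. q0 is accepting.
        a   b   c  
>* q0   q0  q0  q1 
   q1   q1  q1  q2 
   q2   q2  q2  q0 
(> = start, * = accepting)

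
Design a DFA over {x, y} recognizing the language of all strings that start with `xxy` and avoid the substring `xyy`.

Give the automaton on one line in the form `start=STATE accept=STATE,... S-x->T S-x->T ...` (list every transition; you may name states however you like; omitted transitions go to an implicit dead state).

start=s0 accept=s6,s8 s0-x->s1 s0-y->s2 s1-x->s3 s1-y->s4 s2-x->s5 s2-y->s2 s3-x->s5 s3-y->s6 s4-x->s5 s4-y->s7 s5-x->s5 s5-y->s4 s6-x->s8 s6-y->s9 s7-x->s7 s7-y->s7 s8-x->s8 s8-y->s6 s9-x->s9 s9-y->s9

Build one automaton per condition and run them in lockstep. One (5 states) tracks whether the input so far still matches the prefix `xxy`; the other (4 states) tracks partial matches of the forbidden pattern `xyy`. Each combined state is a pair, one component from each; accept when both components accept.
With 10 states:
        x   y  
>  s0   s1  s2 
   s1   s3  s4 
   s2   s5  s2 
   s3   s5  s6 
   s4   s5  s7 
   s5   s5  s4 
 * s6   s8  s9 
   s7   s7  s7 
 * s8   s8  s6 
   s9   s9  s9 
(> = start, * = accepting)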